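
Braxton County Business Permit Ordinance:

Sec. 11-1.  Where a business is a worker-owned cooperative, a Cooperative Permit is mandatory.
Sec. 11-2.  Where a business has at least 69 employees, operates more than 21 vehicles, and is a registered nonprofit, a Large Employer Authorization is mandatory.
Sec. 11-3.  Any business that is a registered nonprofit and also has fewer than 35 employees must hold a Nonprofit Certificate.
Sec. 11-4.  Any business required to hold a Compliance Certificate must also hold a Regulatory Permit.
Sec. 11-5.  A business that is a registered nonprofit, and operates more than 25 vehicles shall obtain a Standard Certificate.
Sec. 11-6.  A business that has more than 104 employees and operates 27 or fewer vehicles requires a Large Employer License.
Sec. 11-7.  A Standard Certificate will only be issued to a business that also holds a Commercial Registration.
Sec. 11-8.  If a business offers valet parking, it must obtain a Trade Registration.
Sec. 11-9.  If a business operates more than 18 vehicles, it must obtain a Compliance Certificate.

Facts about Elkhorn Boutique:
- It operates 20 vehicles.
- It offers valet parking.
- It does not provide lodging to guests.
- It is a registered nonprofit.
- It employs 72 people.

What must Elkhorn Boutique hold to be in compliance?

Sec. 11-1. is a registered nonprofit (not: is a worker-owned cooperative) → Cooperative Permit not required.
Sec. 11-2. employees 72 ≥ 69; vehicles 20 ≤ 21; is a registered nonprofit → Large Employer Authorization not required.
Sec. 11-3. is a registered nonprofit; employees 72 ≥ 35 → Nonprofit Certificate not required.
Sec. 11-4. Compliance Certificate is required → Regulatory Permit also required.
Sec. 11-5. is a registered nonprofit; vehicles 20 ≤ 25 → Standard Certificate not required.
Sec. 11-6. employees 72 ≤ 104; vehicles 20 ≤ 27 → Large Employer License not required.
Sec. 11-7. Standard Certificate is not required → no effect.
Sec. 11-8. offers valet parking → Trade Registration required.
Sec. 11-9. vehicles 20 > 18 → Compliance Certificate required.

Compliance Certificate, Regulatory Permit, Trade Registration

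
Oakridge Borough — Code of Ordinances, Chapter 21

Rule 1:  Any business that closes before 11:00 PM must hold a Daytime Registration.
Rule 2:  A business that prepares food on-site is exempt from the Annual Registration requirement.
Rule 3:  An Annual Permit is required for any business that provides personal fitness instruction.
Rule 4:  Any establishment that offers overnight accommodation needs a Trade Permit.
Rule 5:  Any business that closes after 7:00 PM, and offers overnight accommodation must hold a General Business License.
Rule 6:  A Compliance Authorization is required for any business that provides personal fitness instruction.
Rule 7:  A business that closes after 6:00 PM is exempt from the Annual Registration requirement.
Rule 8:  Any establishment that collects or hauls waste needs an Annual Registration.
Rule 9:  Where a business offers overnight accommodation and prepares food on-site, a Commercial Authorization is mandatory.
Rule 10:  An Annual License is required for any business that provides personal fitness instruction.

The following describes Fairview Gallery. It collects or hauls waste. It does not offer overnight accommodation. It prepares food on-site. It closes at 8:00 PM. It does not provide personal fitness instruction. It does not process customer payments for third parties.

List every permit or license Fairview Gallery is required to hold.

Daytime Registration

Rule 1: closes 8:00 PM, at/before 11:00 PM → Daytime Registration required.
Rule 2: prepares food on-site → exempt from Annual Registration.
Rule 3: does not provide personal fitness instruction → Annual Permit not required.
Rule 4: does not offer overnight accommodation → Trade Permit not required.
Rule 5: closes 8:00 PM, after 7:00 PM; does not offer overnight accommodation → General Business License not required.
Rule 6: does not provide personal fitness instruction → Compliance Authorization not required.
Rule 7: closes 8:00 PM, after 6:00 PM → exempt from Annual Registration.
Rule 8: collects or hauls waste → Annual Registration required.
Rule 9: does not offer overnight accommodation; prepares food on-site → Commercial Authorization not required.
Rule 10: does not provide personal fitness instruction → Annual License not required.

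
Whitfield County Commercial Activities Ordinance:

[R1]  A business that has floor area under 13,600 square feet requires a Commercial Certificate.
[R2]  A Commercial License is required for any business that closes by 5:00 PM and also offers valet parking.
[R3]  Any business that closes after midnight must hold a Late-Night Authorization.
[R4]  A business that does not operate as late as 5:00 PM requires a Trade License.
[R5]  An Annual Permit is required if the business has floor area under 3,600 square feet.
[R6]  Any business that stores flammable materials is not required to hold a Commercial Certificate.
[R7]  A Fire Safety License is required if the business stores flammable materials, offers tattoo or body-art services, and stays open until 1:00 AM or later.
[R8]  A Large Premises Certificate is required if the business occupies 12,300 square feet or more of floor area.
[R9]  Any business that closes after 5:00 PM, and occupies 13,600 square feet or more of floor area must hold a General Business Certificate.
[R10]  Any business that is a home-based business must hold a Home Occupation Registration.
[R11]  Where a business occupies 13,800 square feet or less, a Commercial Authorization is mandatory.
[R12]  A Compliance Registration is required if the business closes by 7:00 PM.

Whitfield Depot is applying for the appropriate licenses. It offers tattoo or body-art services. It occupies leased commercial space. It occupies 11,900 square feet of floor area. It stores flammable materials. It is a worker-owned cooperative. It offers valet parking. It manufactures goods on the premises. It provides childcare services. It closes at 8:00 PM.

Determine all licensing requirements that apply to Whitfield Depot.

[R1] floor area 11,900 square feet < 13,600 square feet → Commercial Certificate required.
[R2] closes 8:00 PM, after 5:00 PM; offers valet parking → Commercial License not required.
[R3] closes 8:00 PM, at/before midnight → Late-Night Authorization not required.
[R4] closes 8:00 PM, after 5:00 PM → Trade License not required.
[R5] floor area 11,900 square feet ≥ 3,600 square feet → Annual Permit not required.
[R6] stores flammable materials → exempt from Commercial Certificate.
[R7] stores flammable materials; offers tattoo or body-art services; closes 8:00 PM, at/before 1:00 AM → Fire Safety License not required.
[R8] floor area 11,900 square feet < 12,300 square feet → Large Premises Certificate not required.
[R9] closes 8:00 PM, after 5:00 PM; floor area 11,900 square feet < 13,600 square feet → General Business Certificate not required.
[R10] occupies leased commercial space (not: is a home-based business) → Home Occupation Registration not required.
[R11] floor area 11,900 square feet ≤ 13,800 square feet → Commercial Authorization required.
[R12] closes 8:00 PM, after 7:00 PM → Compliance Registration not required.

Commercial Authorization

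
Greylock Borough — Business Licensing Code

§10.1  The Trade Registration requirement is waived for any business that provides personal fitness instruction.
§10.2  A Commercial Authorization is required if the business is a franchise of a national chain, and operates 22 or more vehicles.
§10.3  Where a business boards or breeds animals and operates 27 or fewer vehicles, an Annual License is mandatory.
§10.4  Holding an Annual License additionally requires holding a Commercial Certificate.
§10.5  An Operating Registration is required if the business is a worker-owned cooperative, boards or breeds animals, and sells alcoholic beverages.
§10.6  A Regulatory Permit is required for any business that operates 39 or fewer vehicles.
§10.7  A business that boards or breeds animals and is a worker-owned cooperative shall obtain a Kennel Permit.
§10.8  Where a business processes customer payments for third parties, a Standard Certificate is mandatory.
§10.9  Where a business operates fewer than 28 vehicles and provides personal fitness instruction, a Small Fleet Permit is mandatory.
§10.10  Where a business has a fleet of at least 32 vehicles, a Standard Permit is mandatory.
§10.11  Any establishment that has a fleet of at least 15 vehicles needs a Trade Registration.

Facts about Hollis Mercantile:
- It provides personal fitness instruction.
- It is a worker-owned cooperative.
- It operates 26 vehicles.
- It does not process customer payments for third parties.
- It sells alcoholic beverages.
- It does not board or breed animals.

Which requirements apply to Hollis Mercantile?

Regulatory Permit, Small Fleet Permit

§10.1 provides personal fitness instruction → exempt from Trade Registration.
§10.2 is a worker-owned cooperative (not: is a franchise of a national chain); vehicles 26 ≥ 22 → Commercial Authorization not required.
§10.3 does not board or breed animals; vehicles 26 ≤ 27 → Annual License not required.
§10.4 Annual License is not required → no effect.
§10.5 is a worker-owned cooperative; does not board or breed animals; sells alcoholic beverages → Operating Registration not required.
§10.6 vehicles 26 ≤ 39 → Regulatory Permit required.
§10.7 does not board or breed animals; is a worker-owned cooperative → Kennel Permit not required.
§10.8 does not process customer payments for third parties → Standard Certificate not required.
§10.9 vehicles 26 < 28; provides personal fitness instruction → Small Fleet Permit required.
§10.10 vehicles 26 < 32 → Standard Permit not required.
§10.11 vehicles 26 ≥ 15 → Trade Registration required.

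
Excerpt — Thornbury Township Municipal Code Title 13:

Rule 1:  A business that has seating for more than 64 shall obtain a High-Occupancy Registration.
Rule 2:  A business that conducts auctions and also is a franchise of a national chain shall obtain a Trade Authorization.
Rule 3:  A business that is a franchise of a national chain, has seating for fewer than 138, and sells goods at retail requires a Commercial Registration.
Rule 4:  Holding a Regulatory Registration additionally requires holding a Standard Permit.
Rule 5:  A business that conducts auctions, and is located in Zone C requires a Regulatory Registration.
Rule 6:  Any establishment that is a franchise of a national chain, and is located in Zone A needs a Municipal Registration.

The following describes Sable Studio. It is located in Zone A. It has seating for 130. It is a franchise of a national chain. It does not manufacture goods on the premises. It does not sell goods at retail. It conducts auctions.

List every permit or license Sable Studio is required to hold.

Rule 1: seating 130 > 64 → High-Occupancy Registration required.
Rule 2: conducts auctions; is a franchise of a national chain → Trade Authorization required.
Rule 3: is a franchise of a national chain; seating 130 < 138; does not sell goods at retail → Commercial Registration not required.
Rule 4: Regulatory Registration is not required → no effect.
Rule 5: conducts auctions; is located in Zone A (not: is located in Zone C) → Regulatory Registration not required.
Rule 6: is a franchise of a national chain; is located in Zone A → Municipal Registration required.

High-Occupancy Registration, Municipal Registration, Trade Authorization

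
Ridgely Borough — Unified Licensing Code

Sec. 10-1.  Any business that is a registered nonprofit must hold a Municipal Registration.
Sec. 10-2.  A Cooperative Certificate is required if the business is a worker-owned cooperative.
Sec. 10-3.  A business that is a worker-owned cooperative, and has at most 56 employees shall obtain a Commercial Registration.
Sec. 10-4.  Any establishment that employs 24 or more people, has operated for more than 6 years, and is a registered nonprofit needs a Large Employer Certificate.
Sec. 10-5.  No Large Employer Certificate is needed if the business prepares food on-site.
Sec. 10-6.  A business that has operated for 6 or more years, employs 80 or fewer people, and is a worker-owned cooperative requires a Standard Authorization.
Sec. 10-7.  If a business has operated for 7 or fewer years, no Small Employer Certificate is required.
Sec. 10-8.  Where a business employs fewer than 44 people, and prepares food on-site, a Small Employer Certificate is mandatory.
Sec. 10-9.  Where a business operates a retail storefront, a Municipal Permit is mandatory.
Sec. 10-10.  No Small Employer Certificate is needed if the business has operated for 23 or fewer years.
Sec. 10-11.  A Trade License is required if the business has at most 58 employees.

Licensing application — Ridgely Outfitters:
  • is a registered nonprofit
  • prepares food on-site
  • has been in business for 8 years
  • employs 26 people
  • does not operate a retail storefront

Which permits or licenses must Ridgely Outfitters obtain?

Municipal Registration, Trade License

Sec. 10-1. is a registered nonprofit → Municipal Registration required.
Sec. 10-2. is a registered nonprofit (not: is a worker-owned cooperative) → Cooperative Certificate not required.
Sec. 10-3. is a registered nonprofit (not: is a worker-owned cooperative); employees 26 ≤ 56 → Commercial Registration not required.
Sec. 10-4. employees 26 ≥ 24; years in business 8 > 6; is a registered nonprofit → Large Employer Certificate required.
Sec. 10-5. prepares food on-site → exempt from Large Employer Certificate.
Sec. 10-6. years in business 8 ≥ 6; employees 26 ≤ 80; is a registered nonprofit (not: is a worker-owned cooperative) → Standard Authorization not required.
Sec. 10-7. years in business 8 > 7 → Small Employer Certificate exemption does not apply.
Sec. 10-8. employees 26 < 44; prepares food on-site → Small Employer Certificate required.
Sec. 10-9. does not operate a retail storefront → Municipal Permit not required.
Sec. 10-10. years in business 8 ≤ 23 → exempt from Small Employer Certificate.
Sec. 10-11. employees 26 ≤ 58 → Trade License required.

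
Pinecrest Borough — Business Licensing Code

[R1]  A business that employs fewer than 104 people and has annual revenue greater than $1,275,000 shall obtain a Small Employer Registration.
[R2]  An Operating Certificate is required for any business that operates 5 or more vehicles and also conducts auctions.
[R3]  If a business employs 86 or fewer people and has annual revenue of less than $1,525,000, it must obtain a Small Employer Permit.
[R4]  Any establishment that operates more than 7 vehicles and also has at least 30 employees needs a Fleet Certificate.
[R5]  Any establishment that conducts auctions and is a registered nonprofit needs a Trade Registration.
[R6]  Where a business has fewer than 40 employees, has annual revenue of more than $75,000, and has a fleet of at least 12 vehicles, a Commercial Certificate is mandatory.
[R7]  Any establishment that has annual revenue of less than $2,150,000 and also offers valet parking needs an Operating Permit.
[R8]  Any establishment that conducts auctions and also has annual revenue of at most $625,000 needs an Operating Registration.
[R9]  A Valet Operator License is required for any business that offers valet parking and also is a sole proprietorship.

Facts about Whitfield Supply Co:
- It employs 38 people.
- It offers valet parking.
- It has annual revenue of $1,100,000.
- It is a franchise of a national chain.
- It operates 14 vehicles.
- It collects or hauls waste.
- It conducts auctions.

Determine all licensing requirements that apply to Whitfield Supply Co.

[R1] employees 38 < 104; revenue $1,100,000 ≤ $1,275,000 → Small Employer Registration not required.
[R2] vehicles 14 ≥ 5; conducts auctions → Operating Certificate required.
[R3] employees 38 ≤ 86; revenue $1,100,000 < $1,525,000 → Small Employer Permit required.
[R4] vehicles 14 > 7; employees 38 ≥ 30 → Fleet Certificate required.
[R5] conducts auctions; is a franchise of a national chain (not: is a registered nonprofit) → Trade Registration not required.
[R6] employees 38 < 40; revenue $1,100,000 > $75,000; vehicles 14 ≥ 12 → Commercial Certificate required.
[R7] revenue $1,100,000 < $2,150,000; offers valet parking → Operating Permit required.
[R8] conducts auctions; revenue $1,100,000 > $625,000 → Operating Registration not required.
[R9] offers valet parking; is a franchise of a national chain (not: is a sole proprietorship) → Valet Operator License not required.

Commercial Certificate, Fleet Certificate, Operating Certificate, Operating Permit, Small Employer Permit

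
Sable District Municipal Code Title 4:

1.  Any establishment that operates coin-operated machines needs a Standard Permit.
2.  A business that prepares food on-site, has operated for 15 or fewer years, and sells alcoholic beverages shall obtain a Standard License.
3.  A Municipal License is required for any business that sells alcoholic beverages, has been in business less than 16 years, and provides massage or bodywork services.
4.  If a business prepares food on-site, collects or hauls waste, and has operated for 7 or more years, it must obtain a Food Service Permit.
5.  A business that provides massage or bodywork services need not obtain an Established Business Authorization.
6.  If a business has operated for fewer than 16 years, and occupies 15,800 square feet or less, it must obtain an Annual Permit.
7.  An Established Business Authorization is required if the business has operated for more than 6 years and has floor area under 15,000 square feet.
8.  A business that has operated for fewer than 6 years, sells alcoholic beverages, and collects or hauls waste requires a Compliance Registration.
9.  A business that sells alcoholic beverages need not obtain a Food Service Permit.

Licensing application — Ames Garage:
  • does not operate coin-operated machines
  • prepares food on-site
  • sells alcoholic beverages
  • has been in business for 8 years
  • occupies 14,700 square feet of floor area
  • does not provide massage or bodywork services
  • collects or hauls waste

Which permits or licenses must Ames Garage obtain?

Annual Permit, Established Business Authorization, Standard License

1. does not operate coin-operated machines → Standard Permit not required.
2. prepares food on-site; years in business 8 ≤ 15; sells alcoholic beverages → Standard License required.
3. sells alcoholic beverages; years in business 8 < 16; does not provide massage or bodywork services → Municipal License not required.
4. prepares food on-site; collects or hauls waste; years in business 8 ≥ 7 → Food Service Permit required.
5. does not provide massage or bodywork services → Established Business Authorization exemption does not apply.
6. years in business 8 < 16; floor area 14,700 square feet ≤ 15,800 square feet → Annual Permit required.
7. years in business 8 > 6; floor area 14,700 square feet < 15,000 square feet → Established Business Authorization required.
8. years in business 8 ≥ 6; sells alcoholic beverages; collects or hauls waste → Compliance Registration not required.
9. sells alcoholic beverages → exempt from Food Service Permit.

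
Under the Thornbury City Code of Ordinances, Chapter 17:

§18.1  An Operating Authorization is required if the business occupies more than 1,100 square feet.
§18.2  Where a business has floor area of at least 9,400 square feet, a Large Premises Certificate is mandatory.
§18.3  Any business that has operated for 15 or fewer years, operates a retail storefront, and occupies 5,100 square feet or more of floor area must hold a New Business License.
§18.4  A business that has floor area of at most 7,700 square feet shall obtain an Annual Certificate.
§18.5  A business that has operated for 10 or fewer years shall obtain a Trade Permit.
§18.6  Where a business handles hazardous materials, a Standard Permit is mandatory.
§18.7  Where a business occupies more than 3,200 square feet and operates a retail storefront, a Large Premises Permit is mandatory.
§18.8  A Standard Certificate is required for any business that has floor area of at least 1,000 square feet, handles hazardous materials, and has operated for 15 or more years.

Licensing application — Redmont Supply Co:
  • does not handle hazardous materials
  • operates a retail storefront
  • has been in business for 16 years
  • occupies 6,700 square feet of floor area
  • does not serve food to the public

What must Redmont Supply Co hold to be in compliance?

§18.1 floor area 6,700 square feet > 1,100 square feet → Operating Authorization required.
§18.2 floor area 6,700 square feet < 9,400 square feet → Large Premises Certificate not required.
§18.3 years in business 16 > 15; operates a retail storefront; floor area 6,700 square feet ≥ 5,100 square feet → New Business License not required.
§18.4 floor area 6,700 square feet ≤ 7,700 square feet → Annual Certificate required.
§18.5 years in business 16 > 10 → Trade Permit not required.
§18.6 does not handle hazardous materials → Standard Permit not required.
§18.7 floor area 6,700 square feet > 3,200 square feet; operates a retail storefront → Large Premises Permit required.
§18.8 floor area 6,700 square feet ≥ 1,000 square feet; does not handle hazardous materials; years in business 16 ≥ 15 → Standard Certificate not required.

Annual Certificate, Large Premises Permit, Operating Authorization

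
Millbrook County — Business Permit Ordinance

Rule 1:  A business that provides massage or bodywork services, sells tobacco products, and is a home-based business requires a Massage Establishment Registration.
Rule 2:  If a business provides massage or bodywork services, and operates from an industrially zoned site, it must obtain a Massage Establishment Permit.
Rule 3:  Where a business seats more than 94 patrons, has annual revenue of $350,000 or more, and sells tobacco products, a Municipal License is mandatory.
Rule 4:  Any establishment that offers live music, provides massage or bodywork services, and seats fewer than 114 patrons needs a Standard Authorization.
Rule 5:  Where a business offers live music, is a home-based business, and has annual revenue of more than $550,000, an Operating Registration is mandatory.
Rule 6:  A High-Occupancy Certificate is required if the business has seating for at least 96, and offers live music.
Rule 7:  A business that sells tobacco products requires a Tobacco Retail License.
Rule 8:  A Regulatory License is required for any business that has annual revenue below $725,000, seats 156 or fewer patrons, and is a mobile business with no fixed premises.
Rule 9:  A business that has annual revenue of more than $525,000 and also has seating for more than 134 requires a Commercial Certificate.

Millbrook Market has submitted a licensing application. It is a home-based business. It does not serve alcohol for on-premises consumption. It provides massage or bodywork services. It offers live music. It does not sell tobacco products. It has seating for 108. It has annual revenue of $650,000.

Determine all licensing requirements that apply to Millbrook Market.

High-Occupancy Certificate, Operating Registration, Standard Authorization

Rule 1: provides massage or bodywork services; does not sell tobacco products; is a home-based business → Massage Establishment Registration not required.
Rule 2: provides massage or bodywork services; is a home-based business (not: operates from an industrially zoned site) → Massage Establishment Permit not required.
Rule 3: seating 108 > 94; revenue $650,000 ≥ $350,000; does not sell tobacco products → Municipal License not required.
Rule 4: offers live music; provides massage or bodywork services; seating 108 < 114 → Standard Authorization required.
Rule 5: offers live music; is a home-based business; revenue $650,000 > $550,000 → Operating Registration required.
Rule 6: seating 108 ≥ 96; offers live music → High-Occupancy Certificate required.
Rule 7: does not sell tobacco products → Tobacco Retail License not required.
Rule 8: revenue $650,000 < $725,000; seating 108 ≤ 156; is a home-based business (not: is a mobile business with no fixed premises) → Regulatory License not required.
Rule 9: revenue $650,000 > $525,000; seating 108 ≤ 134 → Commercial Certificate not required.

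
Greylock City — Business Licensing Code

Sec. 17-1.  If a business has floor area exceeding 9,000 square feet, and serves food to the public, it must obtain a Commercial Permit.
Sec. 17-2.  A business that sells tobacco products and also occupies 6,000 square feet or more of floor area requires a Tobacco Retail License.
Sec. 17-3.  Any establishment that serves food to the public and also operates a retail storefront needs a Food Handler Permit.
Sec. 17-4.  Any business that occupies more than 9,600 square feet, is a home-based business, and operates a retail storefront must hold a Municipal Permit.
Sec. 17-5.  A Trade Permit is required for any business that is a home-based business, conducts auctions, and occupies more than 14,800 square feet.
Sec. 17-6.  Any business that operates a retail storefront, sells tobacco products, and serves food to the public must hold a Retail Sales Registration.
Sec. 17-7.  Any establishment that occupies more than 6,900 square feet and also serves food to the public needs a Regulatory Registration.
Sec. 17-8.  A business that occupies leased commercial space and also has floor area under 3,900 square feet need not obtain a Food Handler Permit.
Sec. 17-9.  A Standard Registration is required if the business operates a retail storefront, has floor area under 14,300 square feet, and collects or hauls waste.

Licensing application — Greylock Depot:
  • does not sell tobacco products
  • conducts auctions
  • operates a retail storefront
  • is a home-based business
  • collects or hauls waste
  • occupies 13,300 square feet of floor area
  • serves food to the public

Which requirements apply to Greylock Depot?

Commercial Permit, Food Handler Permit, Municipal Permit, Regulatory Registration, Standard Registration

Sec. 17-1. floor area 13,300 square feet > 9,000 square feet; serves food to the public → Commercial Permit required.
Sec. 17-2. does not sell tobacco products; floor area 13,300 square feet ≥ 6,000 square feet → Tobacco Retail License not required.
Sec. 17-3. serves food to the public; operates a retail storefront → Food Handler Permit required.
Sec. 17-4. floor area 13,300 square feet > 9,600 square feet; is a home-based business; operates a retail storefront → Municipal Permit required.
Sec. 17-5. is a home-based business; conducts auctions; floor area 13,300 square feet ≤ 14,800 square feet → Trade Permit not required.
Sec. 17-6. operates a retail storefront; does not sell tobacco products; serves food to the public → Retail Sales Registration not required.
Sec. 17-7. floor area 13,300 square feet > 6,900 square feet; serves food to the public → Regulatory Registration required.
Sec. 17-8. is a home-based business (not: occupies leased commercial space); floor area 13,300 square feet ≥ 3,900 square feet → Food Handler Permit exemption does not apply.
Sec. 17-9. operates a retail storefront; floor area 13,300 square feet < 14,300 square feet; collects or hauls waste → Standard Registration required.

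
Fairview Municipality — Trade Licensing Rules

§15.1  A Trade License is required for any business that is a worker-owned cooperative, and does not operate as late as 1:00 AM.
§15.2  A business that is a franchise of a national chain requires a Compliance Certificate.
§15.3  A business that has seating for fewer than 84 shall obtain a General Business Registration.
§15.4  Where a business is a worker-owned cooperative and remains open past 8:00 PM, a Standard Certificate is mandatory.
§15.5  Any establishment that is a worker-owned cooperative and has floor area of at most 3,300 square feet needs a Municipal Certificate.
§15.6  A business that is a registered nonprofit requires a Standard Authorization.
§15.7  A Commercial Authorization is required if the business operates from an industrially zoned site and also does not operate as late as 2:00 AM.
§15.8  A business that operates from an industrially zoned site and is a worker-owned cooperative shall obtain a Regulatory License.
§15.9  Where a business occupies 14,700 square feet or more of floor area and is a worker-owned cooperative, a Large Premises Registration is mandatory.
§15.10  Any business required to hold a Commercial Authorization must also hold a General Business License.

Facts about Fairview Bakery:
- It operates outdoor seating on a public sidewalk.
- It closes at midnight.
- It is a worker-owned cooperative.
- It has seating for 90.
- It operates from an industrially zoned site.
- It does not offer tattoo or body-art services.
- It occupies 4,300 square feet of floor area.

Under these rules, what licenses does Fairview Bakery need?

§15.1 is a worker-owned cooperative; closes midnight, at/before 1:00 AM → Trade License required.
§15.2 is a worker-owned cooperative (not: is a franchise of a national chain) → Compliance Certificate not required.
§15.3 seating 90 ≥ 84 → General Business Registration not required.
§15.4 is a worker-owned cooperative; closes midnight, after 8:00 PM → Standard Certificate required.
§15.5 is a worker-owned cooperative; floor area 4,300 square feet > 3,300 square feet → Municipal Certificate not required.
§15.6 is a worker-owned cooperative (not: is a registered nonprofit) → Standard Authorization not required.
§15.7 operates from an industrially zoned site; closes midnight, at/before 2:00 AM → Commercial Authorization required.
§15.8 operates from an industrially zoned site; is a worker-owned cooperative → Regulatory License required.
§15.9 floor area 4,300 square feet < 14,700 square feet; is a worker-owned cooperative → Large Premises Registration not required.
§15.10 Commercial Authorization is required → General Business License also required.

Commercial Authorization, General Business License, Regulatory License, Standard Certificate, Trade License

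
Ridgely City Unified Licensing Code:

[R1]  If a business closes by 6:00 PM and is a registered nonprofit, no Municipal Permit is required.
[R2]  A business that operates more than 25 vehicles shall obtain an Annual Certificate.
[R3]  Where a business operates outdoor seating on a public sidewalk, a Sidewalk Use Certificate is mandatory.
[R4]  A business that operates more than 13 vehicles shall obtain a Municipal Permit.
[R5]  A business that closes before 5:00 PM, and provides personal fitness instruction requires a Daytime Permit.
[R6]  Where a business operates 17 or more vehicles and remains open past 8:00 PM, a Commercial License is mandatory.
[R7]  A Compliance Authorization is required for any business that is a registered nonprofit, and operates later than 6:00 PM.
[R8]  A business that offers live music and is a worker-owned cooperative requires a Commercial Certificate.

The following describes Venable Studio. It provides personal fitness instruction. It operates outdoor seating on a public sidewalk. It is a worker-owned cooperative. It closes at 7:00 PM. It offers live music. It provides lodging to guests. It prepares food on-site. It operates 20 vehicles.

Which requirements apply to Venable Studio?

Commercial Certificate, Municipal Permit, Sidewalk Use Certificate

[R1] closes 7:00 PM, after 6:00 PM; is a worker-owned cooperative (not: is a registered nonprofit) → Municipal Permit exemption does not apply.
[R2] vehicles 20 ≤ 25 → Annual Certificate not required.
[R3] operates outdoor seating on a public sidewalk → Sidewalk Use Certificate required.
[R4] vehicles 20 > 13 → Municipal Permit required.
[R5] closes 7:00 PM, after 5:00 PM; provides personal fitness instruction → Daytime Permit not required.
[R6] vehicles 20 ≥ 17; closes 7:00 PM, at/before 8:00 PM → Commercial License not required.
[R7] is a worker-owned cooperative (not: is a registered nonprofit); closes 7:00 PM, after 6:00 PM → Compliance Authorization not required.
[R8] offers live music; is a worker-owned cooperative → Commercial Certificate required.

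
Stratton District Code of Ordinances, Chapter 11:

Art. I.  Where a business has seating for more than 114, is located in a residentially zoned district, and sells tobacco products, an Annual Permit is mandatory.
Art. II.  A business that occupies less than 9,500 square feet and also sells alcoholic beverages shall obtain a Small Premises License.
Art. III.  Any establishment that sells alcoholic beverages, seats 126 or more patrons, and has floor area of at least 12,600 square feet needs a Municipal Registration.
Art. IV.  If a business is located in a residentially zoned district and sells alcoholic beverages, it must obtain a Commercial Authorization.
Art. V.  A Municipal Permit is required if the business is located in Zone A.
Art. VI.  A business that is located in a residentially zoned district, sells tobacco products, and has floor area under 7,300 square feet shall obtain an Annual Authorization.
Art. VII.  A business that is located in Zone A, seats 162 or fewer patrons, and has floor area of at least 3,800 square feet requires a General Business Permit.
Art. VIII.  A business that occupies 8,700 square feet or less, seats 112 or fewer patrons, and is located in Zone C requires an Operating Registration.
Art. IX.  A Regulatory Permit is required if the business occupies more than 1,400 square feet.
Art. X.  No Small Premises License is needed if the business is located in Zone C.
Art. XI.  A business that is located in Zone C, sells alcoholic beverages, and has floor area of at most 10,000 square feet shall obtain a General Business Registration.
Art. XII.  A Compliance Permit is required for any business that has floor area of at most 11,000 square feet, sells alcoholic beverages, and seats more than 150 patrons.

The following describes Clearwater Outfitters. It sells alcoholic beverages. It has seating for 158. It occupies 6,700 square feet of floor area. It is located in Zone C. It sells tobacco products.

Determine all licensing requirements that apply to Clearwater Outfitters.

Art. I. seating 158 > 114; is located in Zone C (not: is located in a residentially zoned district); sells tobacco products → Annual Permit not required.
Art. II. floor area 6,700 square feet < 9,500 square feet; sells alcoholic beverages → Small Premises License required.
Art. III. sells alcoholic beverages; seating 158 ≥ 126; floor area 6,700 square feet < 12,600 square feet → Municipal Registration not required.
Art. IV. is located in Zone C (not: is located in a residentially zoned district); sells alcoholic beverages → Commercial Authorization not required.
Art. V. is located in Zone C (not: is located in Zone A) → Municipal Permit not required.
Art. VI. is located in Zone C (not: is located in a residentially zoned district); sells tobacco products; floor area 6,700 square feet < 7,300 square feet → Annual Authorization not required.
Art. VII. is located in Zone C (not: is located in Zone A); seating 158 ≤ 162; floor area 6,700 square feet ≥ 3,800 square feet → General Business Permit not required.
Art. VIII. floor area 6,700 square feet ≤ 8,700 square feet; seating 158 > 112; is located in Zone C → Operating Registration not required.
Art. IX. floor area 6,700 square feet > 1,400 square feet → Regulatory Permit required.
Art. X. is located in Zone C → exempt from Small Premises License.
Art. XI. is located in Zone C; sells alcoholic beverages; floor area 6,700 square feet ≤ 10,000 square feet → General Business Registration required.
Art. XII. floor area 6,700 square feet ≤ 11,000 square feet; sells alcoholic beverages; seating 158 > 150 → Compliance Permit required.

Compliance Permit, General Business Registration, Regulatory Permit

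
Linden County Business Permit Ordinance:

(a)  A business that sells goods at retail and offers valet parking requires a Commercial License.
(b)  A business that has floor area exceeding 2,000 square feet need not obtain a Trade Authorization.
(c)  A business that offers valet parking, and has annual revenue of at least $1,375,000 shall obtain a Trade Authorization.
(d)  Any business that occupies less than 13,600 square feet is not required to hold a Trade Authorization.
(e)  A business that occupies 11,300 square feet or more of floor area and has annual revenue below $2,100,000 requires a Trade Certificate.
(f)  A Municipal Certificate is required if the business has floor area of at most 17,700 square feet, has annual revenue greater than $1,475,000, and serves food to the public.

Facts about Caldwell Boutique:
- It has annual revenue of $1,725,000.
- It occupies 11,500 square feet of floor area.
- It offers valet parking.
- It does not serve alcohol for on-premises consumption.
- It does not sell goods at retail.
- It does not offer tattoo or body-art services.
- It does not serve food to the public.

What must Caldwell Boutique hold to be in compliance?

Trade Certificate

(a) does not sell goods at retail; offers valet parking → Commercial License not required.
(b) floor area 11,500 square feet > 2,000 square feet → exempt from Trade Authorization.
(c) offers valet parking; revenue $1,725,000 ≥ $1,375,000 → Trade Authorization required.
(d) floor area 11,500 square feet < 13,600 square feet → exempt from Trade Authorization.
(e) floor area 11,500 square feet ≥ 11,300 square feet; revenue $1,725,000 < $2,100,000 → Trade Certificate required.
(f) floor area 11,500 square feet ≤ 17,700 square feet; revenue $1,725,000 > $1,475,000; does not serve food to the public → Municipal Certificate not required.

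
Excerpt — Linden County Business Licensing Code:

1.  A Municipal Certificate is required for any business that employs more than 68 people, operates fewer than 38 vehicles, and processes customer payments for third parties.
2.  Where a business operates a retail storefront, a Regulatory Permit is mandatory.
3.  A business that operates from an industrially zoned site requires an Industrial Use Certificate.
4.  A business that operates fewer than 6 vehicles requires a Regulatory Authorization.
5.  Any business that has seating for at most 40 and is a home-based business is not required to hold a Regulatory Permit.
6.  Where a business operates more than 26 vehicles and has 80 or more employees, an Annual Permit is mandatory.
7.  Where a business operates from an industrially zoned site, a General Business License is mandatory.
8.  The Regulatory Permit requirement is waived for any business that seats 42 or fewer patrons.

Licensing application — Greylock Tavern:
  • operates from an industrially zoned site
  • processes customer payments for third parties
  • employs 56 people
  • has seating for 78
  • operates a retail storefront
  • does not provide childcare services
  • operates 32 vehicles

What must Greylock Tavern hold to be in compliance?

General Business License, Industrial Use Certificate, Regulatory Permit

1. employees 56 ≤ 68; vehicles 32 < 38; processes customer payments for third parties → Municipal Certificate not required.
2. operates a retail storefront → Regulatory Permit required.
3. operates from an industrially zoned site → Industrial Use Certificate required.
4. vehicles 32 ≥ 6 → Regulatory Authorization not required.
5. seating 78 > 40; operates from an industrially zoned site (not: is a home-based business) → Regulatory Permit exemption does not apply.
6. vehicles 32 > 26; employees 56 < 80 → Annual Permit not required.
7. operates from an industrially zoned site → General Business License required.
8. seating 78 > 42 → Regulatory Permit exemption does not apply.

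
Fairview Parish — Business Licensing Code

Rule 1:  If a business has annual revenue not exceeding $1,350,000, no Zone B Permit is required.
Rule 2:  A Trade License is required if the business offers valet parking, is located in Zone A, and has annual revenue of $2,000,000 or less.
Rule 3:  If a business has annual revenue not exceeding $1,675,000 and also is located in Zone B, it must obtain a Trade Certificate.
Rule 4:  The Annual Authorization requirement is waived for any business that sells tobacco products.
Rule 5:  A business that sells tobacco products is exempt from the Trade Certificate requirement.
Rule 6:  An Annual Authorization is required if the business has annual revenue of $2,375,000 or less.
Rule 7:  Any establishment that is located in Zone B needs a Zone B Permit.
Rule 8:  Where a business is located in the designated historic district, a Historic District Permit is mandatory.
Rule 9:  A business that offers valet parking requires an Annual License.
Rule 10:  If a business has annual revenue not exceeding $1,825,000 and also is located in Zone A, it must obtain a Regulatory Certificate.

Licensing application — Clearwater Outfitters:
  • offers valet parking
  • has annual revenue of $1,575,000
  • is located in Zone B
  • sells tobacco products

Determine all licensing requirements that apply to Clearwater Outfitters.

Rule 1: revenue $1,575,000 > $1,350,000 → Zone B Permit exemption does not apply.
Rule 2: offers valet parking; is located in Zone B (not: is located in Zone A); revenue $1,575,000 ≤ $2,000,000 → Trade License not required.
Rule 3: revenue $1,575,000 ≤ $1,675,000; is located in Zone B → Trade Certificate required.
Rule 4: sells tobacco products → exempt from Annual Authorization.
Rule 5: sells tobacco products → exempt from Trade Certificate.
Rule 6: revenue $1,575,000 ≤ $2,375,000 → Annual Authorization required.
Rule 7: is located in Zone B → Zone B Permit required.
Rule 8: is located in Zone B (not: is located in the designated historic district) → Historic District Permit not required.
Rule 9: offers valet parking → Annual License required.
Rule 10: revenue $1,575,000 ≤ $1,825,000; is located in Zone B (not: is located in Zone A) → Regulatory Certificate not required.

Annual License, Zone B Permit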